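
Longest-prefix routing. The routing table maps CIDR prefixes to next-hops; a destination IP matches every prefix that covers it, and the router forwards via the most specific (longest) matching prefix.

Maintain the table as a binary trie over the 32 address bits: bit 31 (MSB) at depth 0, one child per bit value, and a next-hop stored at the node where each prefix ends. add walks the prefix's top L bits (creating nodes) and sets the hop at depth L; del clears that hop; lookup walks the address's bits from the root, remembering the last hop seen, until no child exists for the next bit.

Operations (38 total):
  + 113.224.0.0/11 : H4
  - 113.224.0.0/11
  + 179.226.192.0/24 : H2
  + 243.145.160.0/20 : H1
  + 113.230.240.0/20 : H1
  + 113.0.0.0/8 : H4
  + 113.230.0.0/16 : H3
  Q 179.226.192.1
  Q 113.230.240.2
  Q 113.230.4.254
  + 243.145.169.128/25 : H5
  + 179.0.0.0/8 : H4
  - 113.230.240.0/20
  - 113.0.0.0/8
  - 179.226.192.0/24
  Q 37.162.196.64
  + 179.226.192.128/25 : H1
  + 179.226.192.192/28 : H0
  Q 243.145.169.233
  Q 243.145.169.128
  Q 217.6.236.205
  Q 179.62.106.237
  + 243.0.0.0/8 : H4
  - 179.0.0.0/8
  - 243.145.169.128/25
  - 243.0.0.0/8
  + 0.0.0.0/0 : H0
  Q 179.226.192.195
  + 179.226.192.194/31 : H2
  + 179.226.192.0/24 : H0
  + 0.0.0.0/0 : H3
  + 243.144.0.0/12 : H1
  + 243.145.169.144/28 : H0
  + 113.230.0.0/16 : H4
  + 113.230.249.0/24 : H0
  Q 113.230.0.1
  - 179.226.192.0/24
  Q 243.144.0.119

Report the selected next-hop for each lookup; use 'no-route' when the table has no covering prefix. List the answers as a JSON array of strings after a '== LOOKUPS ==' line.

Trace:
  add 113.224.0.0/11 -> H4 at depth 11
  del 113.224.0.0/11 (clear depth 11)
  add 179.226.192.0/24 -> H2 at depth 24
  add 243.145.160.0/20 -> H1 at depth 20
  add 113.230.240.0/20 -> H1 at depth 20
  add 113.0.0.0/8 -> H4 at depth 8
  add 113.230.0.0/16 -> H3 at depth 16
  ? 179.226.192.1  path d0:-→d1:-→d2:-→d3:-→d4:-→d5:-→d6:-→d7:-→d8:-→d9:-→d10:-→d11:-→d12:-→d13:-→d14:-→d15:-→d16:-→d17:-→d18:-→d19:-→d20:-→d21:-→d22:-→d23:-→d24:H2  best=H2
  ? 113.230.240.2  path d0:-→d1:-→d2:-→d3:-→d4:-→d5:-→d6:-→d7:-→d8:H4→d9:-→d10:-→d11:-→d12:-→d13:-→d14:-→d15:-→d16:H3→d17:-→d18:-→d19:-→d20:H1  best=H1
  ? 113.230.4.254  path d0:-→d1:-→d2:-→d3:-→d4:-→d5:-→d6:-→d7:-→d8:H4→d9:-→d10:-→d11:-→d12:-→d13:-→d14:-→d15:-→d16:H3  best=H3
  add 243.145.169.128/25 -> H5 at depth 25
  add 179.0.0.0/8 -> H4 at depth 8
  del 113.230.240.0/20 (clear depth 20)
  del 113.0.0.0/8 (clear depth 8)
  del 179.226.192.0/24 (clear depth 24)
  ? 37.162.196.64  path d0:-→d1:-  best=no-route
  add 179.226.192.128/25 -> H1 at depth 25
  add 179.226.192.192/28 -> H0 at depth 28
  ? 243.145.169.233  path d0:-→d1:-→d2:-→d3:-→d4:-→d5:-→d6:-→d7:-→d8:-→d9:-→d10:-→d11:-→d12:-→d13:-→d14:-→d15:-→d16:-→d17:-→d18:-→d19:-→d20:H1→d21:-→d22:-→d23:-→d24:-→d25:H5  best=H5
  ? 243.145.169.128  path d0:-→d1:-→d2:-→d3:-→d4:-→d5:-→d6:-→d7:-→d8:-→d9:-→d10:-→d11:-→d12:-→d13:-→d14:-→d15:-→d16:-→d17:-→d18:-→d19:-→d20:H1→d21:-→d22:-→d23:-→d24:-→d25:H5  best=H5
  ? 217.6.236.205  path d0:-→d1:-→d2:-  best=no-route
  ? 179.62.106.237  path d0:-→d1:-→d2:-→d3:-→d4:-→d5:-→d6:-→d7:-→d8:H4  best=H4
  add 243.0.0.0/8 -> H4 at depth 8
  del 179.0.0.0/8 (clear depth 8)
  del 243.145.169.128/25 (clear depth 25)
  del 243.0.0.0/8 (clear depth 8)
  add 0.0.0.0/0 -> H0 at depth 0
  ? 179.226.192.195  path d0:H0→d1:-→d2:-→d3:-→d4:-→d5:-→d6:-→d7:-→d8:-→d9:-→d10:-→d11:-→d12:-→d13:-→d14:-→d15:-→d16:-→d17:-→d18:-→d19:-→d20:-→d21:-→d22:-→d23:-→d24:-→d25:H1→d26:-→d27:-→d28:H0  best=H0
  add 179.226.192.194/31 -> H2 at depth 31
  add 179.226.192.0/24 -> H0 at depth 24
  add 0.0.0.0/0 -> H3 at depth 0
  add 243.144.0.0/12 -> H1 at depth 12
  add 243.145.169.144/28 -> H0 at depth 28
  add 113.230.0.0/16 -> H4 at depth 16
  add 113.230.249.0/24 -> H0 at depth 24
  ? 113.230.0.1  path d0:H3→d1:-→d2:-→d3:-→d4:-→d5:-→d6:-→d7:-→d8:-→d9:-→d10:-→d11:-→d12:-→d13:-→d14:-→d15:-→d16:H4  best=H4
  del 179.226.192.0/24 (clear depth 24)
  ? 243.144.0.119  path d0:H3→d1:-→d2:-→d3:-→d4:-→d5:-→d6:-→d7:-→d8:-→d9:-→d10:-→d11:-→d12:H1→d13:-→d14:-→d15:-  best=H1

== LOOKUPS ==
["H2","H1","H3","no-route","H5","H5","no-route","H4","H0","H4","H1"]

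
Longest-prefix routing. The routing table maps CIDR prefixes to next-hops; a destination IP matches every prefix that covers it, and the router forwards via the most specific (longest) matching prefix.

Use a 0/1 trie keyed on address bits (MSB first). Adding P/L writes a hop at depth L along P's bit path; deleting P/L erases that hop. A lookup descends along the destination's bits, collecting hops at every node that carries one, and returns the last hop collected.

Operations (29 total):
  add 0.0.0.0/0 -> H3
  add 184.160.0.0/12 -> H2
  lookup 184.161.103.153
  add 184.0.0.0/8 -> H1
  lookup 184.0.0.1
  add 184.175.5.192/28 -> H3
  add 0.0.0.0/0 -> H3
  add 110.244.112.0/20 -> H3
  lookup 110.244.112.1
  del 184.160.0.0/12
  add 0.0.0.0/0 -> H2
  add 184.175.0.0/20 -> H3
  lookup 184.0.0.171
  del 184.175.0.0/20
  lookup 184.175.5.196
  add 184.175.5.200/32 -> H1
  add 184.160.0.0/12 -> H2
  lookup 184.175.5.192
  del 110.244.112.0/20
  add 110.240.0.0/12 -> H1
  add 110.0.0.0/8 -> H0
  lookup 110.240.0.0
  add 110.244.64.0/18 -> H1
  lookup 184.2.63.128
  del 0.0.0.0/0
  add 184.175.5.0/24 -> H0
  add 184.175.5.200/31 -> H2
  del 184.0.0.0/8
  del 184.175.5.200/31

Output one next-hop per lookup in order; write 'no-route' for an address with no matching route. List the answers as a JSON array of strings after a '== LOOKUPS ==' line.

Apply in order:
  add 0.0.0.0/0 -> H3 at depth 0
  add 184.160.0.0/12 -> H2 at depth 12
  ? 184.161.103.153  path d0:H3→d1:-→d2:-→d3:-→d4:-→d5:-→d6:-→d7:-→d8:-→d9:-→d10:-→d11:-→d12:H2  best=H2
  add 184.0.0.0/8 -> H1 at depth 8
  ? 184.0.0.1  path d0:H3→d1:-→d2:-→d3:-→d4:-→d5:-→d6:-→d7:-→d8:H1  best=H1
  add 184.175.5.192/28 -> H3 at depth 28
  add 0.0.0.0/0 -> H3 at depth 0
  add 110.244.112.0/20 -> H3 at depth 20
  ? 110.244.112.1  path d0:H3→d1:-→d2:-→d3:-→d4:-→d5:-→d6:-→d7:-→d8:-→d9:-→d10:-→d11:-→d12:-→d13:-→d14:-→d15:-→d16:-→d17:-→d18:-→d19:-→d20:H3  best=H3
  del 184.160.0.0/12 (clear depth 12)
  add 0.0.0.0/0 -> H2 at depth 0
  add 184.175.0.0/20 -> H3 at depth 20
  ? 184.0.0.171  path d0:H2→d1:-→d2:-→d3:-→d4:-→d5:-→d6:-→d7:-→d8:H1  best=H1
  del 184.175.0.0/20 (clear depth 20)
  ? 184.175.5.196  path d0:H2→d1:-→d2:-→d3:-→d4:-→d5:-→d6:-→d7:-→d8:H1→d9:-→d10:-→d11:-→d12:-→d13:-→d14:-→d15:-→d16:-→d17:-→d18:-→d19:-→d20:-→d21:-→d22:-→d23:-→d24:-→d25:-→d26:-→d27:-→d28:H3  best=H3
  add 184.175.5.200/32 -> H1 at depth 32
  add 184.160.0.0/12 -> H2 at depth 12
  ? 184.175.5.192  path d0:H2→d1:-→d2:-→d3:-→d4:-→d5:-→d6:-→d7:-→d8:H1→d9:-→d10:-→d11:-→d12:H2→d13:-→d14:-→d15:-→d16:-→d17:-→d18:-→d19:-→d20:-→d21:-→d22:-→d23:-→d24:-→d25:-→d26:-→d27:-→d28:H3  best=H3
  del 110.244.112.0/20 (clear depth 20)
  add 110.240.0.0/12 -> H1 at depth 12
  add 110.0.0.0/8 -> H0 at depth 8
  ? 110.240.0.0  path d0:H2→d1:-→d2:-→d3:-→d4:-→d5:-→d6:-→d7:-→d8:H0→d9:-→d10:-→d11:-→d12:H1→d13:-  best=H1
  add 110.244.64.0/18 -> H1 at depth 18
  ? 184.2.63.128  path d0:H2→d1:-→d2:-→d3:-→d4:-→d5:-→d6:-→d7:-→d8:H1  best=H1
  del 0.0.0.0/0 (clear depth 0)
  add 184.175.5.0/24 -> H0 at depth 24
  add 184.175.5.200/31 -> H2 at depth 31
  del 184.0.0.0/8 (clear depth 8)
  del 184.175.5.200/31 (clear depth 31)

== LOOKUPS ==
["H2","H1","H3","H1","H3","H3","H1","H1"]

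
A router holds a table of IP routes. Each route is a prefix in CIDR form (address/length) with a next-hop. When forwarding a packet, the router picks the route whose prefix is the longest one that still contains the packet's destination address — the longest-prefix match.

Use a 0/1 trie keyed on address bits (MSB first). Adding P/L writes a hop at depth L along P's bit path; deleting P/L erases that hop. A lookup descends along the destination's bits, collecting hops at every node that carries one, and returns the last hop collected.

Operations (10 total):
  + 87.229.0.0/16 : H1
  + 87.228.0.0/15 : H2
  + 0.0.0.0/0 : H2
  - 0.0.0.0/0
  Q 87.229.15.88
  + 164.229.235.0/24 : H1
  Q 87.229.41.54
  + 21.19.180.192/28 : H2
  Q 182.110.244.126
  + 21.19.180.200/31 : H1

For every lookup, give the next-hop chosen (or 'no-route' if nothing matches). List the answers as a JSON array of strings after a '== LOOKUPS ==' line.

Trace:
  add 87.229.0.0/16 -> H1 at depth 16
  add 87.228.0.0/15 -> H2 at depth 15
  add 0.0.0.0/0 -> H2 at depth 0
  - 0.0.0.0/0 clear@0
  lookup 87.229.15.88: bits 0101011111100101 walk d0:-→d1:-→d2:-→d3:-→d4:-→d5:-→d6:-→d7:-→d8:-→d9:-→d10:-→d11:-→d12:-→d13:-→d14:-→d15:H2→d16:H1 -> H1
  add 164.229.235.0/24 -> H1 at depth 24
  lookup 87.229.41.54: bits 0101011111100101 walk d0:-→d1:-→d2:-→d3:-→d4:-→d5:-→d6:-→d7:-→d8:-→d9:-→d10:-→d11:-→d12:-→d13:-→d14:-→d15:H2→d16:H1 -> H1
  add 21.19.180.192/28 -> H2 at depth 28
  lookup 182.110.244.126: bits 101 walk d0:-→d1:-→d2:-→d3:- -> no-route
  add 21.19.180.200/31 -> H1 at depth 31

== LOOKUPS ==
["H1","H1","no-route"]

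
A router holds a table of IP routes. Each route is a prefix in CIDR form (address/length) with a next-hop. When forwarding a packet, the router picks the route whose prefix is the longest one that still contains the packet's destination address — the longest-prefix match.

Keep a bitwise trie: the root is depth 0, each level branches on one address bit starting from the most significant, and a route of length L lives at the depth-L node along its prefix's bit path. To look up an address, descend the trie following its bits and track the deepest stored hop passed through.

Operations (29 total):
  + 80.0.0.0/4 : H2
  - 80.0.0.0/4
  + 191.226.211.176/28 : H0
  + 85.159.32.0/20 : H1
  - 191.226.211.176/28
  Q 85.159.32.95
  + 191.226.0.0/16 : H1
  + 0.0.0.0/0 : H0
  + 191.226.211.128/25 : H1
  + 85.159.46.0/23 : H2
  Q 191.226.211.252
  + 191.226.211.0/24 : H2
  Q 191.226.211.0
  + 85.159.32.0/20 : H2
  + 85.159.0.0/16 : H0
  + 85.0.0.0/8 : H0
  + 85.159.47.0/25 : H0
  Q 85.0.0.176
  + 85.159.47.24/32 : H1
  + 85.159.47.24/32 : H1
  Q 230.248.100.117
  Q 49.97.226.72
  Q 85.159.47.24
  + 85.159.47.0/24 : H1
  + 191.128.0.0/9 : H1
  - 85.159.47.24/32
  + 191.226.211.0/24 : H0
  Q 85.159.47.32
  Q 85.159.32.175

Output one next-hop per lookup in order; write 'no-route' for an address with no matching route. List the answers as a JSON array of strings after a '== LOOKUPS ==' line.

Trace:
  add 80.0.0.0/4 -> H2 at depth 4
  del 80.0.0.0/4 (clear depth 4)
  add 191.226.211.176/28 -> H0 at depth 28
  add 85.159.32.0/20 -> H1 at depth 20
  del 191.226.211.176/28 (clear depth 28)
  ? 85.159.32.95  path d0:-→d1:-→d2:-→d3:-→d4:-→d5:-→d6:-→d7:-→d8:-→d9:-→d10:-→d11:-→d12:-→d13:-→d14:-→d15:-→d16:-→d17:-→d18:-→d19:-→d20:H1  best=H1
  add 191.226.0.0/16 -> H1 at depth 16
  add 0.0.0.0/0 -> H0 at depth 0
  add 191.226.211.128/25 -> H1 at depth 25
  add 85.159.46.0/23 -> H2 at depth 23
  ? 191.226.211.252  path d0:H0→d1:-→d2:-→d3:-→d4:-→d5:-→d6:-→d7:-→d8:-→d9:-→d10:-→d11:-→d12:-→d13:-→d14:-→d15:-→d16:H1→d17:-→d18:-→d19:-→d20:-→d21:-→d22:-→d23:-→d24:-→d25:H1  best=H1
  add 191.226.211.0/24 -> H2 at depth 24
  ? 191.226.211.0  path d0:H0→d1:-→d2:-→d3:-→d4:-→d5:-→d6:-→d7:-→d8:-→d9:-→d10:-→d11:-→d12:-→d13:-→d14:-→d15:-→d16:H1→d17:-→d18:-→d19:-→d20:-→d21:-→d22:-→d23:-→d24:H2  best=H2
  add 85.159.32.0/20 -> H2 at depth 20
  add 85.159.0.0/16 -> H0 at depth 16
  add 85.0.0.0/8 -> H0 at depth 8
  add 85.159.47.0/25 -> H0 at depth 25
  ? 85.0.0.176  path d0:H0→d1:-→d2:-→d3:-→d4:-→d5:-→d6:-→d7:-→d8:H0  best=H0
  add 85.159.47.24/32 -> H1 at depth 32
  add 85.159.47.24/32 -> H1 at depth 32
  ? 230.248.100.117  path d0:H0→d1:-  best=H0
  ? 49.97.226.72  path d0:H0→d1:-  best=H0
  ? 85.159.47.24  path d0:H0→d1:-→d2:-→d3:-→d4:-→d5:-→d6:-→d7:-→d8:H0→d9:-→d10:-→d11:-→d12:-→d13:-→d14:-→d15:-→d16:H0→d17:-→d18:-→d19:-→d20:H2→d21:-→d22:-→d23:H2→d24:-→d25:H0→d26:-→d27:-→d28:-→d29:-→d30:-→d31:-→d32:H1  best=H1
  add 85.159.47.0/24 -> H1 at depth 24
  add 191.128.0.0/9 -> H1 at depth 9
  del 85.159.47.24/32 (clear depth 32)
  add 191.226.211.0/24 -> H0 at depth 24
  ? 85.159.47.32  path d0:H0→d1:-→d2:-→d3:-→d4:-→d5:-→d6:-→d7:-→d8:H0→d9:-→d10:-→d11:-→d12:-→d13:-→d14:-→d15:-→d16:H0→d17:-→d18:-→d19:-→d20:H2→d21:-→d22:-→d23:H2→d24:H1→d25:H0→d26:-  best=H0
  ? 85.159.32.175  path d0:H0→d1:-→d2:-→d3:-→d4:-→d5:-→d6:-→d7:-→d8:H0→d9:-→d10:-→d11:-→d12:-→d13:-→d14:-→d15:-→d16:H0→d17:-→d18:-→d19:-→d20:H2  best=H2

== LOOKUPS ==
["H1","H1","H2","H0","H0","H0","H1","H0","H2"]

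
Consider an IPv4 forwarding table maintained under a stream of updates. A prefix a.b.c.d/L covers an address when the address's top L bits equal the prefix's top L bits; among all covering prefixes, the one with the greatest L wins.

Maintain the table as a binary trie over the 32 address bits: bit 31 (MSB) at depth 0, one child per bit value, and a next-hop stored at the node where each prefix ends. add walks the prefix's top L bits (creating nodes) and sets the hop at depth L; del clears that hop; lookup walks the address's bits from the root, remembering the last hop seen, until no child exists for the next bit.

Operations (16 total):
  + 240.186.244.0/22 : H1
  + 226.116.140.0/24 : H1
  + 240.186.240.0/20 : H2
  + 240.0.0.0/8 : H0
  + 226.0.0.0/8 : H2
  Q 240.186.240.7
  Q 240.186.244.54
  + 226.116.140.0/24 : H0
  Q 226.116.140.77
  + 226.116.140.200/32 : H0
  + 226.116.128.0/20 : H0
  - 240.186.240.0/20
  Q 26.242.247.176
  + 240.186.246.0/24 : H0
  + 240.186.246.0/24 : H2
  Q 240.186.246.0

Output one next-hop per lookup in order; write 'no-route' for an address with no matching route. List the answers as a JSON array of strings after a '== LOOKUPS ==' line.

Apply in order:
  add 240.186.244.0/22 -> H1 at depth 22
  add 226.116.140.0/24 -> H1 at depth 24
  add 240.186.240.0/20 -> H2 at depth 20
  add 240.0.0.0/8 -> H0 at depth 8
  add 226.0.0.0/8 -> H2 at depth 8
  lookup 240.186.240.7: bits 111100001011101011110 walk d0:-→d1:-→d2:-→d3:-→d4:-→d5:-→d6:-→d7:-→d8:H0→d9:-→d10:-→d11:-→d12:-→d13:-→d14:-→d15:-→d16:-→d17:-→d18:-→d19:-→d20:H2→d21:- -> H2
  lookup 240.186.244.54: bits 1111000010111010111101 walk d0:-→d1:-→d2:-→d3:-→d4:-→d5:-→d6:-→d7:-→d8:H0→d9:-→d10:-→d11:-→d12:-→d13:-→d14:-→d15:-→d16:-→d17:-→d18:-→d19:-→d20:H2→d21:-→d22:H1 -> H1
  add 226.116.140.0/24 -> H0 at depth 24
  lookup 226.116.140.77: bits 111000100111010010001100 walk d0:-→d1:-→d2:-→d3:-→d4:-→d5:-→d6:-→d7:-→d8:H2→d9:-→d10:-→d11:-→d12:-→d13:-→d14:-→d15:-→d16:-→d17:-→d18:-→d19:-→d20:-→d21:-→d22:-→d23:-→d24:H0 -> H0
  add 226.116.140.200/32 -> H0 at depth 32
  add 226.116.128.0/20 -> H0 at depth 20
  del 240.186.240.0/20 (clear depth 20)
  lookup 26.242.247.176: bits ε walk d0:- -> no-route
  add 240.186.246.0/24 -> H0 at depth 24
  add 240.186.246.0/24 -> H2 at depth 24
  lookup 240.186.246.0: bits 111100001011101011110110 walk d0:-→d1:-→d2:-→d3:-→d4:-→d5:-→d6:-→d7:-→d8:H0→d9:-→d10:-→d11:-→d12:-→d13:-→d14:-→d15:-→d16:-→d17:-→d18:-→d19:-→d20:-→d21:-→d22:H1→d23:-→d24:H2 -> H2

== LOOKUPS ==
["H2","H1","H0","no-route","H2"]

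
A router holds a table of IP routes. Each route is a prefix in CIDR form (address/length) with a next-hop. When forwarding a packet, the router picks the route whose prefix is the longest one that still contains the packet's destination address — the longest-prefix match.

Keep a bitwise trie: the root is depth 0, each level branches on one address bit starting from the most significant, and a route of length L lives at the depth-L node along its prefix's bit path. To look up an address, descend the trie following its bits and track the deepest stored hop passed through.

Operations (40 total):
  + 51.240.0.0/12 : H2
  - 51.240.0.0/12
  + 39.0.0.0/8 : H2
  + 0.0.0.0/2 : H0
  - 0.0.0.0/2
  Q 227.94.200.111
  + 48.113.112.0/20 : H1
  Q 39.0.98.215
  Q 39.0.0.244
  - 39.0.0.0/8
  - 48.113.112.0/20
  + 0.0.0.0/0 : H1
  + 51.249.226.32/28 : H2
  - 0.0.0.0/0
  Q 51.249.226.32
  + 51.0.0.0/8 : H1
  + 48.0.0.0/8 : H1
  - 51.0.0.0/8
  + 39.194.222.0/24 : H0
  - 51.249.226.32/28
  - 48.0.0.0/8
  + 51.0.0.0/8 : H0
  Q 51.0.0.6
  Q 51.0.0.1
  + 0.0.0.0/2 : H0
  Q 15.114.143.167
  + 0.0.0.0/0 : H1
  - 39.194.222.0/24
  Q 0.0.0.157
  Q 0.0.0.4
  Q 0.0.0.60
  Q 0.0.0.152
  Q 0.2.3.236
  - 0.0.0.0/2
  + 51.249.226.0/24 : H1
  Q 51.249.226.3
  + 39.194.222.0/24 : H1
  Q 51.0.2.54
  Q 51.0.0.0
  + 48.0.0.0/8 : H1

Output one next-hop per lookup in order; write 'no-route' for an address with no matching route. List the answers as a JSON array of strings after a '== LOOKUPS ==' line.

Trace:
  + 51.240.0.0/12 (H2) depth=12
  del 51.240.0.0/12 (clear depth 12)
  + 39.0.0.0/8 (H2) depth=8
  + 0.0.0.0/2 (H0) depth=2
  del 0.0.0.0/2 (clear depth 2)
  Q 227.94.200.111: descend ε ; hops seen [∅] ; pick no-route
  + 48.113.112.0/20 (H1) depth=20
  Q 39.0.98.215: descend 00100111 ; hops seen [H2] ; pick H2
  Q 39.0.0.244: descend 00100111 ; hops seen [H2] ; pick H2
  del 39.0.0.0/8 (clear depth 8)
  del 48.113.112.0/20 (clear depth 20)
  + 0.0.0.0/0 (H1) depth=0
  + 51.249.226.32/28 (H2) depth=28
  del 0.0.0.0/0 (clear depth 0)
  Q 51.249.226.32: descend 0011001111111001111000100010 ; hops seen [H2] ; pick H2
  + 51.0.0.0/8 (H1) depth=8
  + 48.0.0.0/8 (H1) depth=8
  del 51.0.0.0/8 (clear depth 8)
  + 39.194.222.0/24 (H0) depth=24
  del 51.249.226.32/28 (clear depth 28)
  del 48.0.0.0/8 (clear depth 8)
  + 51.0.0.0/8 (H0) depth=8
  Q 51.0.0.6: descend 00110011 ; hops seen [H0] ; pick H0
  Q 51.0.0.1: descend 00110011 ; hops seen [H0] ; pick H0
  + 0.0.0.0/2 (H0) depth=2
  Q 15.114.143.167: descend 00 ; hops seen [H0] ; pick H0
  + 0.0.0.0/0 (H1) depth=0
  del 39.194.222.0/24 (clear depth 24)
  Q 0.0.0.157: descend 00 ; hops seen [H1,H0] ; pick H0
  Q 0.0.0.4: descend 00 ; hops seen [H1,H0] ; pick H0
  Q 0.0.0.60: descend 00 ; hops seen [H1,H0] ; pick H0
  Q 0.0.0.152: descend 00 ; hops seen [H1,H0] ; pick H0
  Q 0.2.3.236: descend 00 ; hops seen [H1,H0] ; pick H0
  del 0.0.0.0/2 (clear depth 2)
  + 51.249.226.0/24 (H1) depth=24
  Q 51.249.226.3: descend 00110011111110011110001000 ; hops seen [H1,H0,H1] ; pick H1
  + 39.194.222.0/24 (H1) depth=24
  Q 51.0.2.54: descend 00110011 ; hops seen [H1,H0] ; pick H0
  Q 51.0.0.0: descend 00110011 ; hops seen [H1,H0] ; pick H0
  + 48.0.0.0/8 (H1) depth=8

== LOOKUPS ==
["no-route","H2","H2","H2","H0","H0","H0","H0","H0","H0","H0","H0","H1","H0","H0"]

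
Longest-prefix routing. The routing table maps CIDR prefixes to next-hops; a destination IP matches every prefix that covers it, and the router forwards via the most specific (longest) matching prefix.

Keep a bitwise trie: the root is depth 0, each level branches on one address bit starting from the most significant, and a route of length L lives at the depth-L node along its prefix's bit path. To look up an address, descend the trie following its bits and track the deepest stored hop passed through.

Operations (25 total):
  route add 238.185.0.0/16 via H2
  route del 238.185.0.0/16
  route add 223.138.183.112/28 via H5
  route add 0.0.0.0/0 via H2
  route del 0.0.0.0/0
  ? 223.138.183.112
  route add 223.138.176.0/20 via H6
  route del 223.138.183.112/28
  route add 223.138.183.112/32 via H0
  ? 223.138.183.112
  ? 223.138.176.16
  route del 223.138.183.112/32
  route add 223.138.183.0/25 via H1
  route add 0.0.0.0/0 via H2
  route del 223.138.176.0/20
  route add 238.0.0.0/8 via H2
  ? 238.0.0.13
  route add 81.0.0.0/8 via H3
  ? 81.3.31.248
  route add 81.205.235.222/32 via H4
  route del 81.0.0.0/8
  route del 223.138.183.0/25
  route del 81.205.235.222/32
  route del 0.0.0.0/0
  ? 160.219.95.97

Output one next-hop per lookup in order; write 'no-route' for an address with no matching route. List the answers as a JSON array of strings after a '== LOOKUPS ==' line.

Process each operation:
  add 238.185.0.0/16 -> H2 at depth 16
  - 238.185.0.0/16 clear@16
  add 223.138.183.112/28 -> H5 at depth 28
  add 0.0.0.0/0 -> H2 at depth 0
  - 0.0.0.0/0 clear@0
  lookup 223.138.183.112: bits 1101111110001010101101110111 walk d0:-→d1:-→d2:-→d3:-→d4:-→d5:-→d6:-→d7:-→d8:-→d9:-→d10:-→d11:-→d12:-→d13:-→d14:-→d15:-→d16:-→d17:-→d18:-→d19:-→d20:-→d21:-→d22:-→d23:-→d24:-→d25:-→d26:-→d27:-→d28:H5 -> H5
  add 223.138.176.0/20 -> H6 at depth 20
  - 223.138.183.112/28 clear@28
  add 223.138.183.112/32 -> H0 at depth 32
  lookup 223.138.183.112: bits 11011111100010101011011101110000 walk d0:-→d1:-→d2:-→d3:-→d4:-→d5:-→d6:-→d7:-→d8:-→d9:-→d10:-→d11:-→d12:-→d13:-→d14:-→d15:-→d16:-→d17:-→d18:-→d19:-→d20:H6→d21:-→d22:-→d23:-→d24:-→d25:-→d26:-→d27:-→d28:-→d29:-→d30:-→d31:-→d32:H0 -> H0
  lookup 223.138.176.16: bits 110111111000101010110 walk d0:-→d1:-→d2:-→d3:-→d4:-→d5:-→d6:-→d7:-→d8:-→d9:-→d10:-→d11:-→d12:-→d13:-→d14:-→d15:-→d16:-→d17:-→d18:-→d19:-→d20:H6→d21:- -> H6
  - 223.138.183.112/32 clear@32
  add 223.138.183.0/25 -> H1 at depth 25
  add 0.0.0.0/0 -> H2 at depth 0
  - 223.138.176.0/20 clear@20
  add 238.0.0.0/8 -> H2 at depth 8
  lookup 238.0.0.13: bits 11101110 walk d0:H2→d1:-→d2:-→d3:-→d4:-→d5:-→d6:-→d7:-→d8:H2 -> H2
  add 81.0.0.0/8 -> H3 at depth 8
  lookup 81.3.31.248: bits 01010001 walk d0:H2→d1:-→d2:-→d3:-→d4:-→d5:-→d6:-→d7:-→d8:H3 -> H3
  add 81.205.235.222/32 -> H4 at depth 32
  - 81.0.0.0/8 clear@8
  - 223.138.183.0/25 clear@25
  - 81.205.235.222/32 clear@32
  - 0.0.0.0/0 clear@0
  lookup 160.219.95.97: bits 1 walk d0:-→d1:- -> no-route

== LOOKUPS ==
["H5","H0","H6","H2","H3","no-route"]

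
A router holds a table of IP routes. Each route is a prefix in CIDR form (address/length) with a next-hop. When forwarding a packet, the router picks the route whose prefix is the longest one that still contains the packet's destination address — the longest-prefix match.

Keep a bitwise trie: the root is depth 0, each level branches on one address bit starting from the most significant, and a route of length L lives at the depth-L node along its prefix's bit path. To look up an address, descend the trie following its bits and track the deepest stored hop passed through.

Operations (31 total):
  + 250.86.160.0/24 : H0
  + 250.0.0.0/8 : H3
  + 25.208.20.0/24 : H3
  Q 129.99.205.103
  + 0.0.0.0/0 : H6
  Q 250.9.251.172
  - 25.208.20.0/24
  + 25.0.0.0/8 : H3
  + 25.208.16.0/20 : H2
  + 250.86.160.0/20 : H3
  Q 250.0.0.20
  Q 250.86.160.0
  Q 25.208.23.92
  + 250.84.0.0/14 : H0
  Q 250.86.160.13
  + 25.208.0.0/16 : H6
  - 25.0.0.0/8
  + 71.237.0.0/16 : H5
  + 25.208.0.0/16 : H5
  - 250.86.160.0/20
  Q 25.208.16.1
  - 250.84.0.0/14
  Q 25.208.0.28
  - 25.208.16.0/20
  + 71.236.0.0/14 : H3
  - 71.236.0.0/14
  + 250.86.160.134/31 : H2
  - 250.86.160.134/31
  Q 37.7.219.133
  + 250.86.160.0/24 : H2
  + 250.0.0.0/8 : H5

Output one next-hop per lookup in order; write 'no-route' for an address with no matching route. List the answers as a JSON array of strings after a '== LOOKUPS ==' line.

Trace:
  add 250.86.160.0/24 -> H0 at depth 24
  add 250.0.0.0/8 -> H3 at depth 8
  add 25.208.20.0/24 -> H3 at depth 24
  Q 129.99.205.103: descend 1 ; hops seen [∅] ; pick no-route
  add 0.0.0.0/0 -> H6 at depth 0
  Q 250.9.251.172: descend 111110100 ; hops seen [H6,H3] ; pick H3
  del 25.208.20.0/24 (clear depth 24)
  add 25.0.0.0/8 -> H3 at depth 8
  add 25.208.16.0/20 -> H2 at depth 20
  add 250.86.160.0/20 -> H3 at depth 20
  Q 250.0.0.20: descend 111110100 ; hops seen [H6,H3] ; pick H3
  Q 250.86.160.0: descend 111110100101011010100000 ; hops seen [H6,H3,H3,H0] ; pick H0
  Q 25.208.23.92: descend 0001100111010000000101 ; hops seen [H6,H3,H2] ; pick H2
  add 250.84.0.0/14 -> H0 at depth 14
  Q 250.86.160.13: descend 111110100101011010100000 ; hops seen [H6,H3,H0,H3,H0] ; pick H0
  add 25.208.0.0/16 -> H6 at depth 16
  del 25.0.0.0/8 (clear depth 8)
  add 71.237.0.0/16 -> H5 at depth 16
  add 25.208.0.0/16 -> H5 at depth 16
  del 250.86.160.0/20 (clear depth 20)
  Q 25.208.16.1: descend 000110011101000000010 ; hops seen [H6,H5,H2] ; pick H2
  del 250.84.0.0/14 (clear depth 14)
  Q 25.208.0.28: descend 0001100111010000000 ; hops seen [H6,H5] ; pick H5
  del 25.208.16.0/20 (clear depth 20)
  add 71.236.0.0/14 -> H3 at depth 14
  del 71.236.0.0/14 (clear depth 14)
  add 250.86.160.134/31 -> H2 at depth 31
  del 250.86.160.134/31 (clear depth 31)
  Q 37.7.219.133: descend 00 ; hops seen [H6] ; pick H6
  add 250.86.160.0/24 -> H2 at depth 24
  add 250.0.0.0/8 -> H5 at depth 8

== LOOKUPS ==
["no-route","H3","H3","H0","H2","H0","H2","H5","H6"]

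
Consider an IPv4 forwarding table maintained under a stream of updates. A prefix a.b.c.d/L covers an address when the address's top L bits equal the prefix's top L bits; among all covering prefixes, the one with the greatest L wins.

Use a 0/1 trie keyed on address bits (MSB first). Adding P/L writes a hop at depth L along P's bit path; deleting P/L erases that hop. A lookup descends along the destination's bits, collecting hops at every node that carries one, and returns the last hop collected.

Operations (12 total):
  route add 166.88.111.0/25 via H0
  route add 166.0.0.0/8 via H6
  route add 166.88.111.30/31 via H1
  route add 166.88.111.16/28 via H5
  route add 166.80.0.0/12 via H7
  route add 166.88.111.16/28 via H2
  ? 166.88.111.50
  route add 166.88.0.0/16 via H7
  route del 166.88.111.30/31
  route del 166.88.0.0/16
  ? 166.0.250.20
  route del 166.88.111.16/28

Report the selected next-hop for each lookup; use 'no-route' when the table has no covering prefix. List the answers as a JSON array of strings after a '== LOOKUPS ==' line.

Apply in order:
  add 166.88.111.0/25 -> H0 at depth 25
  add 166.0.0.0/8 -> H6 at depth 8
  add 166.88.111.30/31 -> H1 at depth 31
  add 166.88.111.16/28 -> H5 at depth 28
  add 166.80.0.0/12 -> H7 at depth 12
  add 166.88.111.16/28 -> H2 at depth 28
  Q 166.88.111.50: descend 10100110010110000110111100 ; hops seen [H6,H7,H0] ; pick H0
  add 166.88.0.0/16 -> H7 at depth 16
  del 166.88.111.30/31 (clear depth 31)
  del 166.88.0.0/16 (clear depth 16)
  Q 166.0.250.20: descend 101001100 ; hops seen [H6] ; pick H6
  del 166.88.111.16/28 (clear depth 28)

== LOOKUPS ==
["H0","H6"]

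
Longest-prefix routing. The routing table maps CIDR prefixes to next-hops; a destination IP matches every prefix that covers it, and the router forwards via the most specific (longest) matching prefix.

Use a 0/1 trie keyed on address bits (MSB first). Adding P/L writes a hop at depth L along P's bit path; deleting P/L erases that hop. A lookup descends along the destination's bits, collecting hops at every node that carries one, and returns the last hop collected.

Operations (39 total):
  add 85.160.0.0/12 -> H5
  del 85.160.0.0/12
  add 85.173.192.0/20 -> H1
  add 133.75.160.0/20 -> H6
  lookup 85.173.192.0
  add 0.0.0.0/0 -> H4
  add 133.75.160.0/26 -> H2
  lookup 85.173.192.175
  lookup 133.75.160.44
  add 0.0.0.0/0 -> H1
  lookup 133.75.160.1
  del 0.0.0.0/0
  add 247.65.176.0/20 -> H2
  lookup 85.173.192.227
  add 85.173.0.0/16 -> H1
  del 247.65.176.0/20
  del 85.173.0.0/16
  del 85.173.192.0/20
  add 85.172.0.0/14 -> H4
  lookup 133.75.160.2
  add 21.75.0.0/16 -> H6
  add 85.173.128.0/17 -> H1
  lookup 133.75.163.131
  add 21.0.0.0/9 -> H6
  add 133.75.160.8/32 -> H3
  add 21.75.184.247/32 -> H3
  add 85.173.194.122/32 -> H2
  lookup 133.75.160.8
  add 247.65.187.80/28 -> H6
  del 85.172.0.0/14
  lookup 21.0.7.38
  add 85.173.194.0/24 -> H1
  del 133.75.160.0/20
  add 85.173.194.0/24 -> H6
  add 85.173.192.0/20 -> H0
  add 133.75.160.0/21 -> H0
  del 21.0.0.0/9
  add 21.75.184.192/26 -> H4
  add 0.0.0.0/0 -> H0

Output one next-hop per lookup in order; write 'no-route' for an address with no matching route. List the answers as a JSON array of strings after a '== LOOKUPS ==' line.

Trace:
  add 85.160.0.0/12 -> H5 at depth 12
  del 85.160.0.0/12 (clear depth 12)
  add 85.173.192.0/20 -> H1 at depth 20
  add 133.75.160.0/20 -> H6 at depth 20
  lookup 85.173.192.0: bits 01010101101011011100 walk d0:-→d1:-→d2:-→d3:-→d4:-→d5:-→d6:-→d7:-→d8:-→d9:-→d10:-→d11:-→d12:-→d13:-→d14:-→d15:-→d16:-→d17:-→d18:-→d19:-→d20:H1 -> H1
  add 0.0.0.0/0 -> H4 at depth 0
  add 133.75.160.0/26 -> H2 at depth 26
  lookup 85.173.192.175: bits 01010101101011011100 walk d0:H4→d1:-→d2:-→d3:-→d4:-→d5:-→d6:-→d7:-→d8:-→d9:-→d10:-→d11:-→d12:-→d13:-→d14:-→d15:-→d16:-→d17:-→d18:-→d19:-→d20:H1 -> H1
  lookup 133.75.160.44: bits 10000101010010111010000000 walk d0:H4→d1:-→d2:-→d3:-→d4:-→d5:-→d6:-→d7:-→d8:-→d9:-→d10:-→d11:-→d12:-→d13:-→d14:-→d15:-→d16:-→d17:-→d18:-→d19:-→d20:H6→d21:-→d22:-→d23:-→d24:-→d25:-→d26:H2 -> H2
  add 0.0.0.0/0 -> H1 at depth 0
  lookup 133.75.160.1: bits 10000101010010111010000000 walk d0:H1→d1:-→d2:-→d3:-→d4:-→d5:-→d6:-→d7:-→d8:-→d9:-→d10:-→d11:-→d12:-→d13:-→d14:-→d15:-→d16:-→d17:-→d18:-→d19:-→d20:H6→d21:-→d22:-→d23:-→d24:-→d25:-→d26:H2 -> H2
  del 0.0.0.0/0 (clear depth 0)
  add 247.65.176.0/20 -> H2 at depth 20
  lookup 85.173.192.227: bits 01010101101011011100 walk d0:-→d1:-→d2:-→d3:-→d4:-→d5:-→d6:-→d7:-→d8:-→d9:-→d10:-→d11:-→d12:-→d13:-→d14:-→d15:-→d16:-→d17:-→d18:-→d19:-→d20:H1 -> H1
  add 85.173.0.0/16 -> H1 at depth 16
  del 247.65.176.0/20 (clear depth 20)
  del 85.173.0.0/16 (clear depth 16)
  del 85.173.192.0/20 (clear depth 20)
  add 85.172.0.0/14 -> H4 at depth 14
  lookup 133.75.160.2: bits 10000101010010111010000000 walk d0:-→d1:-→d2:-→d3:-→d4:-→d5:-→d6:-→d7:-→d8:-→d9:-→d10:-→d11:-→d12:-→d13:-→d14:-→d15:-→d16:-→d17:-→d18:-→d19:-→d20:H6→d21:-→d22:-→d23:-→d24:-→d25:-→d26:H2 -> H2
  add 21.75.0.0/16 -> H6 at depth 16
  add 85.173.128.0/17 -> H1 at depth 17
  lookup 133.75.163.131: bits 1000010101001011101000 walk d0:-→d1:-→d2:-→d3:-→d4:-→d5:-→d6:-→d7:-→d8:-→d9:-→d10:-→d11:-→d12:-→d13:-→d14:-→d15:-→d16:-→d17:-→d18:-→d19:-→d20:H6→d21:-→d22:- -> H6
  add 21.0.0.0/9 -> H6 at depth 9
  add 133.75.160.8/32 -> H3 at depth 32
  add 21.75.184.247/32 -> H3 at depth 32
  add 85.173.194.122/32 -> H2 at depth 32
  lookup 133.75.160.8: bits 10000101010010111010000000001000 walk d0:-→d1:-→d2:-→d3:-→d4:-→d5:-→d6:-→d7:-→d8:-→d9:-→d10:-→d11:-→d12:-→d13:-→d14:-→d15:-→d16:-→d17:-→d18:-→d19:-→d20:H6→d21:-→d22:-→d23:-→d24:-→d25:-→d26:H2→d27:-→d28:-→d29:-→d30:-→d31:-→d32:H3 -> H3
  add 247.65.187.80/28 -> H6 at depth 28
  del 85.172.0.0/14 (clear depth 14)
  lookup 21.0.7.38: bits 000101010 walk d0:-→d1:-→d2:-→d3:-→d4:-→d5:-→d6:-→d7:-→d8:-→d9:H6 -> H6
  add 85.173.194.0/24 -> H1 at depth 24
  del 133.75.160.0/20 (clear depth 20)
  add 85.173.194.0/24 -> H6 at depth 24
  add 85.173.192.0/20 -> H0 at depth 20
  add 133.75.160.0/21 -> H0 at depth 21
  del 21.0.0.0/9 (clear depth 9)
  add 21.75.184.192/26 -> H4 at depth 26
  add 0.0.0.0/0 -> H0 at depth 0

== LOOKUPS ==
["H1","H1","H2","H2","H1","H2","H6","H3","H6"]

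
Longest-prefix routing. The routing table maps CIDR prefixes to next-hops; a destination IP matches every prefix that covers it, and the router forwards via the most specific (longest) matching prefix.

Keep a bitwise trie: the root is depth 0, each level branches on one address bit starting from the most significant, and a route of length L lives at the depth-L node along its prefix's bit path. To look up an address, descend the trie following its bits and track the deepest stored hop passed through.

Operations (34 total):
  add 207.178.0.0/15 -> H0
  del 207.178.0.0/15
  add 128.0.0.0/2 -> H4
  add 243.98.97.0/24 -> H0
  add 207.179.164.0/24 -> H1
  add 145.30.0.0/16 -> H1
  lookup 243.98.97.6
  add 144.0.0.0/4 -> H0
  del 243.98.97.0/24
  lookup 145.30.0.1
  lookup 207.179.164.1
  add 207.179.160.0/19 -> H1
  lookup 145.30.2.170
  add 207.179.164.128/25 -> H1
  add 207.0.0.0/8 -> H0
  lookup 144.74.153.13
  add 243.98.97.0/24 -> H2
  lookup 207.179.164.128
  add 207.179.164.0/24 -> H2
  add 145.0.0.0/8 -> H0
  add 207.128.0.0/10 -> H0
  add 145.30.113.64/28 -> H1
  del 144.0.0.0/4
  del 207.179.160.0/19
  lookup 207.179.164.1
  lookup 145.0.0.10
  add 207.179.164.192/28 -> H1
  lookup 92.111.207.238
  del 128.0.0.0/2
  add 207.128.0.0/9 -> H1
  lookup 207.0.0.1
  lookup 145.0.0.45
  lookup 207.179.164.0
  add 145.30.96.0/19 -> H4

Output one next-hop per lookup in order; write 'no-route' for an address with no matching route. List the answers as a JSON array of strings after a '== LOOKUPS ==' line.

Apply in order:
  + 207.178.0.0/15 (H0) depth=15
  del 207.178.0.0/15 (clear depth 15)
  + 128.0.0.0/2 (H4) depth=2
  + 243.98.97.0/24 (H0) depth=24
  + 207.179.164.0/24 (H1) depth=24
  + 145.30.0.0/16 (H1) depth=16
  lookup 243.98.97.6: bits 111100110110001001100001 walk d0:-→d1:-→d2:-→d3:-→d4:-→d5:-→d6:-→d7:-→d8:-→d9:-→d10:-→d11:-→d12:-→d13:-→d14:-→d15:-→d16:-→d17:-→d18:-→d19:-→d20:-→d21:-→d22:-→d23:-→d24:H0 -> H0
  + 144.0.0.0/4 (H0) depth=4
  del 243.98.97.0/24 (clear depth 24)
  lookup 145.30.0.1: bits 1001000100011110 walk d0:-→d1:-→d2:H4→d3:-→d4:H0→d5:-→d6:-→d7:-→d8:-→d9:-→d10:-→d11:-→d12:-→d13:-→d14:-→d15:-→d16:H1 -> H1
  lookup 207.179.164.1: bits 110011111011001110100100 walk d0:-→d1:-→d2:-→d3:-→d4:-→d5:-→d6:-→d7:-→d8:-→d9:-→d10:-→d11:-→d12:-→d13:-→d14:-→d15:-→d16:-→d17:-→d18:-→d19:-→d20:-→d21:-→d22:-→d23:-→d24:H1 -> H1
  + 207.179.160.0/19 (H1) depth=19
  lookup 145.30.2.170: bits 1001000100011110 walk d0:-→d1:-→d2:H4→d3:-→d4:H0→d5:-→d6:-→d7:-→d8:-→d9:-→d10:-→d11:-→d12:-→d13:-→d14:-→d15:-→d16:H1 -> H1
  + 207.179.164.128/25 (H1) depth=25
  + 207.0.0.0/8 (H0) depth=8
  lookup 144.74.153.13: bits 1001000 walk d0:-→d1:-→d2:H4→d3:-→d4:H0→d5:-→d6:-→d7:- -> H0
  + 243.98.97.0/24 (H2) depth=24
  lookup 207.179.164.128: bits 1100111110110011101001001 walk d0:-→d1:-→d2:-→d3:-→d4:-→d5:-→d6:-→d7:-→d8:H0→d9:-→d10:-→d11:-→d12:-→d13:-→d14:-→d15:-→d16:-→d17:-→d18:-→d19:H1→d20:-→d21:-→d22:-→d23:-→d24:H1→d25:H1 -> H1
  + 207.179.164.0/24 (H2) depth=24
  + 145.0.0.0/8 (H0) depth=8
  + 207.128.0.0/10 (H0) depth=10
  + 145.30.113.64/28 (H1) depth=28
  del 144.0.0.0/4 (clear depth 4)
  del 207.179.160.0/19 (clear depth 19)
  lookup 207.179.164.1: bits 110011111011001110100100 walk d0:-→d1:-→d2:-→d3:-→d4:-→d5:-→d6:-→d7:-→d8:H0→d9:-→d10:H0→d11:-→d12:-→d13:-→d14:-→d15:-→d16:-→d17:-→d18:-→d19:-→d20:-→d21:-→d22:-→d23:-→d24:H2 -> H2
  lookup 145.0.0.10: bits 10010001000 walk d0:-→d1:-→d2:H4→d3:-→d4:-→d5:-→d6:-→d7:-→d8:H0→d9:-→d10:-→d11:- -> H0
  + 207.179.164.192/28 (H1) depth=28
  lookup 92.111.207.238: bits ε walk d0:- -> no-route
  del 128.0.0.0/2 (clear depth 2)
  + 207.128.0.0/9 (H1) depth=9
  lookup 207.0.0.1: bits 11001111 walk d0:-→d1:-→d2:-→d3:-→d4:-→d5:-→d6:-→d7:-→d8:H0 -> H0
  lookup 145.0.0.45: bits 10010001000 walk d0:-→d1:-→d2:-→d3:-→d4:-→d5:-→d6:-→d7:-→d8:H0→d9:-→d10:-→d11:- -> H0
  lookup 207.179.164.0: bits 110011111011001110100100 walk d0:-→d1:-→d2:-→d3:-→d4:-→d5:-→d6:-→d7:-→d8:H0→d9:H1→d10:H0→d11:-→d12:-→d13:-→d14:-→d15:-→d16:-→d17:-→d18:-→d19:-→d20:-→d21:-→d22:-→d23:-→d24:H2 -> H2
  + 145.30.96.0/19 (H4) depth=19

== LOOKUPS ==
["H0","H1","H1","H1","H0","H1","H2","H0","no-route","H0","H0","H2"]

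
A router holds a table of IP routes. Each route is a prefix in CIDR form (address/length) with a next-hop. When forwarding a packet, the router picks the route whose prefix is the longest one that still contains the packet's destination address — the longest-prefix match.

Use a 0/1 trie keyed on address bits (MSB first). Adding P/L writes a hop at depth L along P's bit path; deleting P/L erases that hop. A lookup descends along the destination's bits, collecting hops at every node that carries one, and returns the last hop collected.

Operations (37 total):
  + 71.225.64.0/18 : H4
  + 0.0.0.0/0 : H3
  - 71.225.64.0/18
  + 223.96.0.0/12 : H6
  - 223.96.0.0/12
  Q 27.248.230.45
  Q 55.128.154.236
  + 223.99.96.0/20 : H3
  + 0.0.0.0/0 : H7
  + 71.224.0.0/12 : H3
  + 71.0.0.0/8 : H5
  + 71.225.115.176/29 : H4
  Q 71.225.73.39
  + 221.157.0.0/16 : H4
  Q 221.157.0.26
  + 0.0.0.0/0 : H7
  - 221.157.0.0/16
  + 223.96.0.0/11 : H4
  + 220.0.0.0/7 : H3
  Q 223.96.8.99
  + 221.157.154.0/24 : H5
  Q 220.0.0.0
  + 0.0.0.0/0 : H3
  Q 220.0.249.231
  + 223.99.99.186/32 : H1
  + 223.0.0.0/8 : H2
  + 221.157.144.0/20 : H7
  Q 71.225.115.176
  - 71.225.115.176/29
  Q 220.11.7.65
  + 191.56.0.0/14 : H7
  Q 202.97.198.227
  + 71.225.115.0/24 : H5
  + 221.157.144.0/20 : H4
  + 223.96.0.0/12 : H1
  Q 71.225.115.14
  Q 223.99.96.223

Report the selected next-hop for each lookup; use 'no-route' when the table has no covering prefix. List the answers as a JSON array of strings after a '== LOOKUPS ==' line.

Apply in order:
  + 71.225.64.0/18 (H4) depth=18
  + 0.0.0.0/0 (H3) depth=0
  - 71.225.64.0/18 clear@18
  + 223.96.0.0/12 (H6) depth=12
  - 223.96.0.0/12 clear@12
  ? 27.248.230.45  path d0:H3→d1:-  best=H3
  ? 55.128.154.236  path d0:H3→d1:-  best=H3
  + 223.99.96.0/20 (H3) depth=20
  + 0.0.0.0/0 (H7) depth=0
  + 71.224.0.0/12 (H3) depth=12
  + 71.0.0.0/8 (H5) depth=8
  + 71.225.115.176/29 (H4) depth=29
  ? 71.225.73.39  path d0:H7→d1:-→d2:-→d3:-→d4:-→d5:-→d6:-→d7:-→d8:H5→d9:-→d10:-→d11:-→d12:H3→d13:-→d14:-→d15:-→d16:-→d17:-→d18:-  best=H3
  + 221.157.0.0/16 (H4) depth=16
  ? 221.157.0.26  path d0:H7→d1:-→d2:-→d3:-→d4:-→d5:-→d6:-→d7:-→d8:-→d9:-→d10:-→d11:-→d12:-→d13:-→d14:-→d15:-→d16:H4  best=H4
  + 0.0.0.0/0 (H7) depth=0
  - 221.157.0.0/16 clear@16
  + 223.96.0.0/11 (H4) depth=11
  + 220.0.0.0/7 (H3) depth=7
  ? 223.96.8.99  path d0:H7→d1:-→d2:-→d3:-→d4:-→d5:-→d6:-→d7:-→d8:-→d9:-→d10:-→d11:H4→d12:-→d13:-→d14:-  best=H4
  + 221.157.154.0/24 (H5) depth=24
  ? 220.0.0.0  path d0:H7→d1:-→d2:-→d3:-→d4:-→d5:-→d6:-→d7:H3  best=H3
  + 0.0.0.0/0 (H3) depth=0
  ? 220.0.249.231  path d0:H3→d1:-→d2:-→d3:-→d4:-→d5:-→d6:-→d7:H3  best=H3
  + 223.99.99.186/32 (H1) depth=32
  + 223.0.0.0/8 (H2) depth=8
  + 221.157.144.0/20 (H7) depth=20
  ? 71.225.115.176  path d0:H3→d1:-→d2:-→d3:-→d4:-→d5:-→d6:-→d7:-→d8:H5→d9:-→d10:-→d11:-→d12:H3→d13:-→d14:-→d15:-→d16:-→d17:-→d18:-→d19:-→d20:-→d21:-→d22:-→d23:-→d24:-→d25:-→d26:-→d27:-→d28:-→d29:H4  best=H4
  - 71.225.115.176/29 clear@29
  ? 220.11.7.65  path d0:H3→d1:-→d2:-→d3:-→d4:-→d5:-→d6:-→d7:H3  best=H3
  + 191.56.0.0/14 (H7) depth=14
  ? 202.97.198.227  path d0:H3→d1:-→d2:-→d3:-  best=H3
  + 71.225.115.0/24 (H5) depth=24
  + 221.157.144.0/20 (H4) depth=20
  + 223.96.0.0/12 (H1) depth=12
  ? 71.225.115.14  path d0:H3→d1:-→d2:-→d3:-→d4:-→d5:-→d6:-→d7:-→d8:H5→d9:-→d10:-→d11:-→d12:H3→d13:-→d14:-→d15:-→d16:-→d17:-→d18:-→d19:-→d20:-→d21:-→d22:-→d23:-→d24:H5  best=H5
  ? 223.99.96.223  path d0:H3→d1:-→d2:-→d3:-→d4:-→d5:-→d6:-→d7:-→d8:H2→d9:-→d10:-→d11:H4→d12:H1→d13:-→d14:-→d15:-→d16:-→d17:-→d18:-→d19:-→d20:H3→d21:-→d22:-  best=H3

== LOOKUPS ==
["H3","H3","H3","H4","H4","H3","H3","H4","H3","H3","H5","H3"]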